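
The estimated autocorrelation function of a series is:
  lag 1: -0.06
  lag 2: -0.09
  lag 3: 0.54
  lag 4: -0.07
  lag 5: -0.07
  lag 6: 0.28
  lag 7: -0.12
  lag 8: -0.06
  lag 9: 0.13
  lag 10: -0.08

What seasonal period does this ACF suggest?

The largest autocorrelation is r_3 = 0.54, with a weaker echo at lag 6 (0.28); the remaining lags stay at or below 0.13.
The dominant spike at lag 3 indicates a seasonal period of 3.

3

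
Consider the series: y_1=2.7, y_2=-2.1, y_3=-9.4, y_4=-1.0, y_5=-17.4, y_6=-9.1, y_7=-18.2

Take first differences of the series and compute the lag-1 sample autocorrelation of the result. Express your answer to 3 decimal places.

-0.833

First differences Δy: -4.8, -7.3, 8.4, -16.4, 8.3, -9.1
Mean of differences = -3.4833
Numerator Σ(Δy_t−Δȳ)(Δy_{t+1}−Δȳ) = -412.2069
Denominator Σ(Δy_t−Δȳ)² = 494.7483
r_1(Δy) = -412.2069 / 494.7483 = -0.833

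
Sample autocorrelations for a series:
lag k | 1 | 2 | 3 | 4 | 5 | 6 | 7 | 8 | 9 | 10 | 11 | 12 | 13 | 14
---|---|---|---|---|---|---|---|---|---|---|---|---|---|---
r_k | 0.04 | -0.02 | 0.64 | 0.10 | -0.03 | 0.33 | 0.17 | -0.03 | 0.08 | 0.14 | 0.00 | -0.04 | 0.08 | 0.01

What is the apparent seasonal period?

The largest autocorrelation is r_3 = 0.64, with a weaker echo at lag 6 (0.33); the remaining lags stay at or below 0.17.
The dominant spike at lag 3 indicates a seasonal period of 3.

3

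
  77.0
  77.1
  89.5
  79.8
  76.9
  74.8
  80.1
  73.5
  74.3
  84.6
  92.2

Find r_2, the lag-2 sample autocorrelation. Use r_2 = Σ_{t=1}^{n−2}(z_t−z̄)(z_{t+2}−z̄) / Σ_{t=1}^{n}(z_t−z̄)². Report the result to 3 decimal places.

-0.316

Mean z̄ = (77.0 + 77.1 + 89.5 + 79.8 + 76.9 + 74.8 + 80.1 + 73.5 + 74.3 + 84.6 + 92.2)/11 = 79.9818
Numerator Σ_{t=1}^{9}(z_t−z̄)(z_{t+2}−z̄) = -123.0525
Denominator Σ(z_t−z̄)² = 389.0964
r_2 = -123.0525 / 389.0964 = -0.316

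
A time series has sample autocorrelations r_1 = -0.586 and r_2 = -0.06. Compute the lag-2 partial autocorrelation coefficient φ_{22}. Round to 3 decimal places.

-0.614

φ_{22} = (r_2 − r_1²) / (1 − r_1²)
r_1² = (-0.586)² = 0.343396
Numerator = -0.06 − 0.3434 = -0.4034; denominator = 1 − 0.3434 = 0.6566
φ_{22} = -0.4034 / 0.6566 = -0.614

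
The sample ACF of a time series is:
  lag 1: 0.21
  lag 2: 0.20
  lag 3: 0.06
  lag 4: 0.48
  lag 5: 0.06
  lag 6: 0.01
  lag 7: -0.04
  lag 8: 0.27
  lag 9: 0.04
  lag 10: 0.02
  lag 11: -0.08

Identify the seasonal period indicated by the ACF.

The largest autocorrelation is r_4 = 0.48, with a weaker echo at lag 8 (0.27); the remaining lags stay at or below 0.21. The elevated value at lag 1 (0.21), dropping to 0.20 at lag 2, reflects decaying short-term dependence rather than seasonality.
The dominant spike at lag 4 indicates a seasonal period of 4.

4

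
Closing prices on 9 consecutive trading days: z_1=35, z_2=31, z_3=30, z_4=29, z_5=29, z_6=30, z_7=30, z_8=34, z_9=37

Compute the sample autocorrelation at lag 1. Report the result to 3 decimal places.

Mean z̄ = (35 + 31 + 30 + 29 + 29 + 30 + 30 + 34 + 37)/9 = 31.6667
Numerator Σ_{t=1}^{8}(z_t−z̄)(z_{t+1}−z̄) = 26.2222
Denominator Σ(z_t−z̄)² = 68.0000
r_1 = 26.2222 / 68.0000 = 0.386

0.386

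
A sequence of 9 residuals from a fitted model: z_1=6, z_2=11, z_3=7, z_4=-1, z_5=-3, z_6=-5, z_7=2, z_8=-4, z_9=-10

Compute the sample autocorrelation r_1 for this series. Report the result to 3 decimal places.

0.482

Mean z̄ = (6 + 11 + 7 − 1 − 3 − 5 + 2 − 4 − 10)/9 = 0.3333
Numerator Σ_{t=1}^{8}(z_t−z̄)(z_{t+1}−z̄) = 173.5556
Denominator Σ(z_t−z̄)² = 360.0000
r_1 = 173.5556 / 360.0000 = 0.482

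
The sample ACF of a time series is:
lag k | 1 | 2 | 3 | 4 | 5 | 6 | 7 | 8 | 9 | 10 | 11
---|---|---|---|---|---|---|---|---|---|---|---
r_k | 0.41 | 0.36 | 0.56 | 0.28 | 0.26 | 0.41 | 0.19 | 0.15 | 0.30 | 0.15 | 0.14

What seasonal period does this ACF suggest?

3

The largest autocorrelation is r_3 = 0.56; the remaining lags stay at or below 0.41. The elevated value at lag 1 (0.41), dropping to 0.36 at lag 2, reflects decaying short-term dependence rather than seasonality.
The dominant spike at lag 3 indicates a seasonal period of 3.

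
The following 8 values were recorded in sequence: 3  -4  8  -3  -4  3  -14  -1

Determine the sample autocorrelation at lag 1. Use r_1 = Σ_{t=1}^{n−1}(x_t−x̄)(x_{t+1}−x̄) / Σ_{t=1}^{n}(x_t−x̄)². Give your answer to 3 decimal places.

-0.395

Mean x̄ = (3 − 4 + 8 − 3 − 4 + 3 − 14 − 1)/8 = -1.5000
Deviations from mean: 4.5000, -2.5000, 9.5000, -1.5000, -2.5000, 4.5000, -12.5000, 0.5000
Numerator Σ_{t=1}^{7}(x_t−x̄)(x_{t+1}−x̄) = -119.2500
Denominator Σ(x_t−x̄)² = 302.0000
r_1 = -119.2500 / 302.0000 = -0.395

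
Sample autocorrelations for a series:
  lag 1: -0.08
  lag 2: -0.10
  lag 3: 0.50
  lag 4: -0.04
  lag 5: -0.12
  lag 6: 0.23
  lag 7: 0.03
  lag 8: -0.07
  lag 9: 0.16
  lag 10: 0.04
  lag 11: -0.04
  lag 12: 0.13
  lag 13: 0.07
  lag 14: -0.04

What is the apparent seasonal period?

3

The largest autocorrelation is r_3 = 0.50, with weaker echoes at lags 6 (0.23) and 9 (0.16); the remaining lags stay at or below 0.13.
The dominant spike at lag 3 indicates a seasonal period of 3.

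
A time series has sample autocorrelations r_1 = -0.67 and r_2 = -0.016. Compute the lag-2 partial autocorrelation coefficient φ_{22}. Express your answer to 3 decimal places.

-0.844

φ_{22} = (r_2 − r_1²) / (1 − r_1²)
r_1² = (-0.67)² = 0.4489
Numerator = -0.016 − 0.4489 = -0.4649; denominator = 1 − 0.4489 = 0.5511
φ_{22} = -0.4649 / 0.5511 = -0.844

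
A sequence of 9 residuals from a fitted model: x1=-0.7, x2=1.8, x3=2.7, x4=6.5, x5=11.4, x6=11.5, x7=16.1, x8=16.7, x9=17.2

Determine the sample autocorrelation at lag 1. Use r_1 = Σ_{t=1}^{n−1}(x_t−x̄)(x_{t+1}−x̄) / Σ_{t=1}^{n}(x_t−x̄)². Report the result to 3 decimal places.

Mean x̄ = (-0.7 + 1.8 + 2.7 + 6.5 + 11.4 + 11.5 + 16.1 + 16.7 + 17.2)/9 = 9.2444
Numerator Σ_{t=1}^{8}(x_t−x̄)(x_{t+1}−x̄) = 265.5458
Denominator Σ(x_t−x̄)² = 380.2822
r_1 = 265.5458 / 380.2822 = 0.698

0.698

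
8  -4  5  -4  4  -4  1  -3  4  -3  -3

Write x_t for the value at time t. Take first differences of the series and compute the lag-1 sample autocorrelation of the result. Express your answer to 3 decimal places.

-0.824

First differences Δx: -12, 9, -9, 8, -8, 5, -4, 7, -7, 0
Mean of differences = -1.1000
Numerator Σ(Δx_t−Δx̄)(Δx_{t+1}−Δx̄) = -462.1100
Denominator Σ(Δx_t−Δx̄)² = 560.9000
r_1(Δx) = -462.1100 / 560.9000 = -0.824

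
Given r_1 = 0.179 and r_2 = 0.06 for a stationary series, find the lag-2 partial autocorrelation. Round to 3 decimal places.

φ_{22} = (r_2 − r_1²) / (1 − r_1²)
r_1² = (0.179)² = 0.032041
Numerator = 0.06 − 0.0320 = 0.0280; denominator = 1 − 0.0320 = 0.9680
φ_{22} = 0.0280 / 0.9680 = 0.029

0.029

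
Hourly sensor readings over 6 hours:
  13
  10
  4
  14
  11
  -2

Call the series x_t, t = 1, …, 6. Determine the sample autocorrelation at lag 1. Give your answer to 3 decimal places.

Mean x̄ = (13 + 10 + 4 + 14 + 11 − 2)/6 = 8.3333
Deviations from mean: 4.6667, 1.6667, -4.3333, 5.6667, 2.6667, -10.3333
Σ(x_t−x̄)(x_{t+1}−x̄) = (7.7778) + (-7.2222) + (-24.5556) + (15.1111) + (-27.5556) = -36.4444
Denominator Σ(x_t−x̄)² = 189.3333
r_1 = -36.4444 / 189.3333 = -0.192

-0.192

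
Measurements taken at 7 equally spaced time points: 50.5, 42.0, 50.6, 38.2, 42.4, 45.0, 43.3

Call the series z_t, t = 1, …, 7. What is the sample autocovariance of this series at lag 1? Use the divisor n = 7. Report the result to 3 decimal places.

-8.114

Mean z̄ = (50.5 + 42.0 + 50.6 + 38.2 + 42.4 + 45.0 + 43.3)/7 = 44.5714
Σ_{t=1}^{6}(z_t−z̄)(z_{t+1}−z̄) = -56.7980
γ_1 = -56.7980 / 7 = -8.114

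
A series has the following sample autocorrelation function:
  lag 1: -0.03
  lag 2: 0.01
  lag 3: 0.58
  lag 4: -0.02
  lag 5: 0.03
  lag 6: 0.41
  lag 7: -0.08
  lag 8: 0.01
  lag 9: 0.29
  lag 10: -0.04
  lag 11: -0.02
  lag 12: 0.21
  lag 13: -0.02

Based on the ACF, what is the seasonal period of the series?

3

The largest autocorrelation is r_3 = 0.58, with weaker echoes at lags 6 (0.41), 9 (0.29) and 12 (0.21); the remaining lags stay at or below 0.03.
The dominant spike at lag 3 indicates a seasonal period of 3.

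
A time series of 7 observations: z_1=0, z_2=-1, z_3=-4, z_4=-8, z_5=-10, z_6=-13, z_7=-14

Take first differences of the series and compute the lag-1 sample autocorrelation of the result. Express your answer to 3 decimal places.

First differences Δz: -1, -3, -4, -2, -3, -1
Mean of differences = -2.3333
Numerator Σ(Δz_t−Δz̄)(Δz_{t+1}−Δz̄) = -1.4444
Denominator Σ(Δz_t−Δz̄)² = 7.3333
r_1(Δz) = -1.4444 / 7.3333 = -0.197

-0.197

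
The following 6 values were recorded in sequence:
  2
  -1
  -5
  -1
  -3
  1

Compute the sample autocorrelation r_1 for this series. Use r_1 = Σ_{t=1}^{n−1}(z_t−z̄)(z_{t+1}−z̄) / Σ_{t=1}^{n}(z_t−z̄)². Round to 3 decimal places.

Mean z̄ = (2 − 1 − 5 − 1 − 3 + 1)/6 = -1.1667
Numerator Σ_{t=1}^{5}(z_t−z̄)(z_{t+1}−z̄) = -5.0278
Denominator Σ(z_t−z̄)² = 32.8333
r_1 = -5.0278 / 32.8333 = -0.153

-0.153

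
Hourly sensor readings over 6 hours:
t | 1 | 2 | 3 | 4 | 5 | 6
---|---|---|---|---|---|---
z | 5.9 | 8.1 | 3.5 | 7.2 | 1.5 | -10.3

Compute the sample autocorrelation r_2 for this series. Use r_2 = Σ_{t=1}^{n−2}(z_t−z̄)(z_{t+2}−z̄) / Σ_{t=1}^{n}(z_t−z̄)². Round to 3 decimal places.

Mean z̄ = (5.9 + 8.1 + 3.5 + 7.2 + 1.5 − 10.3)/6 = 2.6500
Deviations from mean: 3.2500, 5.4500, 0.8500, 4.5500, -1.1500, -12.9500
Σ(z_t−z̄)(z_{t+2}−z̄) = (2.7625) + (24.7975) + (-0.9775) + (-58.9225) = -32.3400
Denominator Σ(z_t−z̄)² = 230.7150
r_2 = -32.3400 / 230.7150 = -0.140

-0.140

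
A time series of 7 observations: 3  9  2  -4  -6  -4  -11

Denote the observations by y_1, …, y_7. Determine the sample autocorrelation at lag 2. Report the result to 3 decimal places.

Mean ȳ = (3 + 9 + 2 − 4 − 6 − 4 − 11)/7 = -1.5714
Deviations from mean: 4.5714, 10.5714, 3.5714, -2.4286, -4.4286, -2.4286, -9.4286
Numerator Σ_{t=1}^{5}(y_t−ȳ)(y_{t+2}−ȳ) = 22.4898
Denominator Σ(y_t−ȳ)² = 265.7143
r_2 = 22.4898 / 265.7143 = 0.085

0.085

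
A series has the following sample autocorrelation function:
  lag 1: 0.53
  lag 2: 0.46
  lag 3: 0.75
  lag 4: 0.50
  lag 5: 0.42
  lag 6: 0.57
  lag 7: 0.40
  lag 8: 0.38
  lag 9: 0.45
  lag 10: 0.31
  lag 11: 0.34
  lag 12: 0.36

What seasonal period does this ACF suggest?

The largest autocorrelation is r_3 = 0.75, with a weaker echo at lag 6 (0.57); the remaining lags stay at or below 0.53. The elevated value at lag 1 (0.53), dropping to 0.46 at lag 2, reflects decaying short-term dependence rather than seasonality.
The dominant spike at lag 3 indicates a seasonal period of 3.

3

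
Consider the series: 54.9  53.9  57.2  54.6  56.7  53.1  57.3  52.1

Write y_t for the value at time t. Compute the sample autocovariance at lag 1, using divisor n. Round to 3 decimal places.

-2.259

Mean ȳ = (54.9 + 53.9 + 57.2 + 54.6 + 56.7 + 53.1 + 57.3 + 52.1)/8 = 54.9750
Σ_{t=1}^{7}(y_t−ȳ)(y_{t+1}−ȳ) = -18.0706
γ_1 = -18.0706 / 8 = -2.259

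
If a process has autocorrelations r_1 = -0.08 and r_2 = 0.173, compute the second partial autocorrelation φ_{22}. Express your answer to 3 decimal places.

φ_{22} = (r_2 − r_1²) / (1 − r_1²)
r_1² = (-0.08)² = 0.0064
Numerator = 0.173 − 0.0064 = 0.1666; denominator = 1 − 0.0064 = 0.9936
φ_{22} = 0.1666 / 0.9936 = 0.168

0.168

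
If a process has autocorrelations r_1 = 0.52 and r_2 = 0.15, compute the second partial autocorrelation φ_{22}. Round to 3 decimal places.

φ_{22} = (r_2 − r_1²) / (1 − r_1²)
r_1² = (0.52)² = 0.2704
Numerator = 0.15 − 0.2704 = -0.1204; denominator = 1 − 0.2704 = 0.7296
φ_{22} = -0.1204 / 0.7296 = -0.165

-0.165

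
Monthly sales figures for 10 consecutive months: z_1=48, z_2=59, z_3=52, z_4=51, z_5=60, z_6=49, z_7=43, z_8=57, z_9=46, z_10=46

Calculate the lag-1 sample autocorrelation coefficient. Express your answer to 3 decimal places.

-0.233

Mean z̄ = (48 + 59 + 52 + 51 + 60 + 49 + 43 + 57 + 46 + 46)/10 = 51.1000
Numerator Σ_{t=1}^{9}(z_t−z̄)(z_{t+1}−z̄) = -71.9100
Denominator Σ(z_t−z̄)² = 308.9000
r_1 = -71.9100 / 308.9000 = -0.233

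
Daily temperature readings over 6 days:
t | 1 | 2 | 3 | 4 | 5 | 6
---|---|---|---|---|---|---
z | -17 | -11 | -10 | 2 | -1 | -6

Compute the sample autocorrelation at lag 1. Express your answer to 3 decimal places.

0.355

Mean z̄ = (-17 − 11 − 10 + 2 − 1 − 6)/6 = -7.1667
Deviations from mean: -9.8333, -3.8333, -2.8333, 9.1667, 6.1667, 1.1667
Σ(z_t−z̄)(z_{t+1}−z̄) = (37.6944) + (10.8611) + (-25.9722) + (56.5278) + (7.1944) = 86.3056
Denominator Σ(z_t−z̄)² = 242.8333
r_1 = 86.3056 / 242.8333 = 0.355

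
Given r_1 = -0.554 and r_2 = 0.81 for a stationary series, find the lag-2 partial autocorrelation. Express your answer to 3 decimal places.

φ_{22} = (r_2 − r_1²) / (1 − r_1²)
r_1² = (-0.554)² = 0.306916
Numerator = 0.81 − 0.3069 = 0.5031; denominator = 1 − 0.3069 = 0.6931
φ_{22} = 0.5031 / 0.6931 = 0.726

0.726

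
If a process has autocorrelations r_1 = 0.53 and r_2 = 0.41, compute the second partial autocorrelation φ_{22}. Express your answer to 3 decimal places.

0.180

φ_{22} = (r_2 − r_1²) / (1 − r_1²)
r_1² = (0.53)² = 0.2809
Numerator = 0.41 − 0.2809 = 0.1291; denominator = 1 − 0.2809 = 0.7191
φ_{22} = 0.1291 / 0.7191 = 0.180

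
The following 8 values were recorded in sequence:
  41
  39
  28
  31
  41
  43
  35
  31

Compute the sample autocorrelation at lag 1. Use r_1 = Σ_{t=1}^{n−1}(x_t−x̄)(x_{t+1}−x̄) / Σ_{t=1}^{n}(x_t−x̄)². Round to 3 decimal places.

0.174

Mean x̄ = (41 + 39 + 28 + 31 + 41 + 43 + 35 + 31)/8 = 36.1250
Σ(x_t−x̄)(x_{t+1}−x̄) = (14.0156) + (-23.3594) + (41.6406) + (-24.9844) + (33.5156) + (-7.7344) + (5.7656) = 38.8594
Denominator Σ(x_t−x̄)² = 222.8750
r_1 = 38.8594 / 222.8750 = 0.174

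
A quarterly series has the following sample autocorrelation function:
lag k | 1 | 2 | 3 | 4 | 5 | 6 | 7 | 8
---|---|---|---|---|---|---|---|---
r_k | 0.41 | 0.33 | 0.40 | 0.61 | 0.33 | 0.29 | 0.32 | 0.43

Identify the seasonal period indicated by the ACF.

The largest autocorrelation is r_4 = 0.61, with a weaker echo at lag 8 (0.43); the remaining lags stay at or below 0.41. The elevated value at lag 1 (0.41), dropping to 0.33 at lag 2, reflects decaying short-term dependence rather than seasonality.
The dominant spike at lag 4 indicates a seasonal period of 4.

4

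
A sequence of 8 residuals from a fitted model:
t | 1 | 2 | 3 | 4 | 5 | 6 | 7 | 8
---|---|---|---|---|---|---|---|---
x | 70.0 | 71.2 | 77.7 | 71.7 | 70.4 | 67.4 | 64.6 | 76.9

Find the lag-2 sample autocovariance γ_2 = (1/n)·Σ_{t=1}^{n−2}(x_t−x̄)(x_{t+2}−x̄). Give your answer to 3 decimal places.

Mean x̄ = (70.0 + 71.2 + 77.7 + 71.7 + 70.4 + 67.4 + 64.6 + 76.9)/8 = 71.2375
Σ_{t=1}^{6}(x_t−x̄)(x_{t+2}−x̄) = -31.3728
γ_2 = -31.3728 / 8 = -3.922

-3.922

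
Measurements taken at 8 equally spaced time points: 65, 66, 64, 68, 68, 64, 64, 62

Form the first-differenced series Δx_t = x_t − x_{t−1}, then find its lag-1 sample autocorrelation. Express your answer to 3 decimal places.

First differences Δx: 1, -2, 4, 0, -4, 0, -2
Mean of differences = -0.4286
Numerator Σ(Δx_t−Δx̄)(Δx_{t+1}−Δx̄) = -11.0408
Denominator Σ(Δx_t−Δx̄)² = 39.7143
r_1(Δx) = -11.0408 / 39.7143 = -0.278

-0.278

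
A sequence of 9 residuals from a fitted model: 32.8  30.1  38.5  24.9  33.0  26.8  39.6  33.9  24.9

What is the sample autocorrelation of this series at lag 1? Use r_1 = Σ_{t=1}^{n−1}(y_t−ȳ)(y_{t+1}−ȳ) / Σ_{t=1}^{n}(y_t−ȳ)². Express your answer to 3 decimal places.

Mean ȳ = (32.8 + 30.1 + 38.5 + 24.9 + 33.0 + 26.8 + 39.6 + 33.9 + 24.9)/9 = 31.6111
Numerator Σ_{t=1}^{8}(y_t−ȳ)(y_{t+1}−ȳ) = -109.9523
Denominator Σ(y_t−ȳ)² = 235.3689
r_1 = -109.9523 / 235.3689 = -0.467

-0.467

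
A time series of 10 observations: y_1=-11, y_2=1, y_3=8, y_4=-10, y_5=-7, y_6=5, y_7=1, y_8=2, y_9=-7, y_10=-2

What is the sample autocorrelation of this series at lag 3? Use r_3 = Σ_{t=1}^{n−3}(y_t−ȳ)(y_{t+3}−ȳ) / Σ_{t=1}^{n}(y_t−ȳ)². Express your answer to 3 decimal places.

0.127

Mean ȳ = (-11 + 1 + 8 − 10 − 7 + 5 + 1 + 2 − 7 − 2)/10 = -2.0000
Numerator Σ_{t=1}^{7}(y_t−ȳ)(y_{t+3}−ȳ) = 48.0000
Denominator Σ(y_t−ȳ)² = 378.0000
r_3 = 48.0000 / 378.0000 = 0.127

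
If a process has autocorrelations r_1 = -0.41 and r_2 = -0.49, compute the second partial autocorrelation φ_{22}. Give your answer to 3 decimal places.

φ_{22} = (r_2 − r_1²) / (1 − r_1²)
r_1² = (-0.41)² = 0.1681
Numerator = -0.49 − 0.1681 = -0.6581; denominator = 1 − 0.1681 = 0.8319
φ_{22} = -0.6581 / 0.8319 = -0.791

-0.791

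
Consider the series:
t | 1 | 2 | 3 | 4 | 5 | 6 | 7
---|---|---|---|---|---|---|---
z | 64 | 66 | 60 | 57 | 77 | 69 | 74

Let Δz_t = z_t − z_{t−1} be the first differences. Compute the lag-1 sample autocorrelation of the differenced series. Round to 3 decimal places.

First differences Δz: 2, -6, -3, 20, -8, 5
Mean of differences = 1.6667
Numerator Σ(Δz_t−Δz̄)(Δz_{t+1}−Δz̄) = -261.7778
Denominator Σ(Δz_t−Δz̄)² = 521.3333
r_1(Δz) = -261.7778 / 521.3333 = -0.502

-0.502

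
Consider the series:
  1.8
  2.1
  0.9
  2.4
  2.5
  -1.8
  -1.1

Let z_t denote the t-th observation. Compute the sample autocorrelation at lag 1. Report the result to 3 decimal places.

Mean z̄ = (1.8 + 2.1 + 0.9 + 2.4 + 2.5 − 1.8 − 1.1)/7 = 0.9714
Numerator Σ_{t=1}^{6}(z_t−z̄)(z_{t+1}−z̄) = 4.4406
Denominator Σ(z_t−z̄)² = 18.3143
r_1 = 4.4406 / 18.3143 = 0.242

0.242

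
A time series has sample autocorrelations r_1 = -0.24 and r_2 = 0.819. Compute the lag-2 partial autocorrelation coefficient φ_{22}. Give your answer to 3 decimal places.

0.808

φ_{22} = (r_2 − r_1²) / (1 − r_1²)
r_1² = (-0.24)² = 0.0576
Numerator = 0.819 − 0.0576 = 0.7614; denominator = 1 − 0.0576 = 0.9424
φ_{22} = 0.7614 / 0.9424 = 0.808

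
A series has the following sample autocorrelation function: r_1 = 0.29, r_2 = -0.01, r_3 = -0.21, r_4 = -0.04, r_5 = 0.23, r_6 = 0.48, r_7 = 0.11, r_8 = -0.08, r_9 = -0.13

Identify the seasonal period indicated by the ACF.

The largest autocorrelation is r_6 = 0.48; the remaining lags stay at or below 0.29.
The dominant spike at lag 6 indicates a seasonal period of 6.

6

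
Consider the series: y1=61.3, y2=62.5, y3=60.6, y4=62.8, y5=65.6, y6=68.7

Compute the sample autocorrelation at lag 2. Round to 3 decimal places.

Mean ȳ = (61.3 + 62.5 + 60.6 + 62.8 + 65.6 + 68.7)/6 = 63.5833
Deviations from mean: -2.2833, -1.0833, -2.9833, -0.7833, 2.0167, 5.1167
Numerator Σ_{t=1}^{4}(y_t−ȳ)(y_{t+2}−ȳ) = -2.3639
Denominator Σ(y_t−ȳ)² = 46.1483
r_2 = -2.3639 / 46.1483 = -0.051

-0.051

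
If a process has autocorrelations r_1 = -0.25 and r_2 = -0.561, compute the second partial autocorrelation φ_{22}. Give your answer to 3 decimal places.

-0.665

φ_{22} = (r_2 − r_1²) / (1 − r_1²)
r_1² = (-0.25)² = 0.0625
Numerator = -0.561 − 0.0625 = -0.6235; denominator = 1 − 0.0625 = 0.9375
φ_{22} = -0.6235 / 0.9375 = -0.665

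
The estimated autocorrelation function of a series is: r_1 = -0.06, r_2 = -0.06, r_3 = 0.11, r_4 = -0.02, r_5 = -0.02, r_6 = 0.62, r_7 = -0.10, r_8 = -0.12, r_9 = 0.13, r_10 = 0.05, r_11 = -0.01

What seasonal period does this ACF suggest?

6

The largest autocorrelation is r_6 = 0.62; the remaining lags stay at or below 0.13.
The dominant spike at lag 6 indicates a seasonal period of 6.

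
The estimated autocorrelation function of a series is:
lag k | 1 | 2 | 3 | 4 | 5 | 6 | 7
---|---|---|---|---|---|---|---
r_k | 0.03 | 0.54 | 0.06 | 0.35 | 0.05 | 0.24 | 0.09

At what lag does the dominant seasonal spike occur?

The largest autocorrelation is r_2 = 0.54, with weaker echoes at lags 4 (0.35) and 6 (0.24); the remaining lags stay at or below 0.09.
The dominant spike at lag 2 indicates a seasonal period of 2.

2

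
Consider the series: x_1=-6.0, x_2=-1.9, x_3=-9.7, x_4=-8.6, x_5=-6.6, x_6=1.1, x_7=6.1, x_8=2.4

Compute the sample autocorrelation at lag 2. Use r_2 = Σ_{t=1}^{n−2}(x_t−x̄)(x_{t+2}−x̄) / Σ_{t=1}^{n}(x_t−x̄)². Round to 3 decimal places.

Mean x̄ = (-6.0 − 1.9 − 9.7 − 8.6 − 6.6 + 1.1 + 6.1 + 2.4)/8 = -2.9000
Deviations from mean: -3.1000, 1.0000, -6.8000, -5.7000, -3.7000, 4.0000, 9.0000, 5.3000
Σ(x_t−x̄)(x_{t+2}−x̄) = (21.0800) + (-5.7000) + (25.1600) + (-22.8000) + (-33.3000) + (21.2000) = 5.6400
Denominator Σ(x_t−x̄)² = 228.1200
r_2 = 5.6400 / 228.1200 = 0.025

0.025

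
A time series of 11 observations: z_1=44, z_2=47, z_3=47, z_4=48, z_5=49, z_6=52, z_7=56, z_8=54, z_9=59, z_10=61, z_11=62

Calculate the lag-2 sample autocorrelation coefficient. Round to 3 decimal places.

Mean z̄ = (44 + 47 + 47 + 48 + 49 + 52 + 56 + 54 + 59 + 61 + 62)/11 = 52.6364
Numerator Σ_{t=1}^{9}(z_t−z̄)(z_{t+2}−z̄) = 177.5537
Denominator Σ(z_t−z̄)² = 384.5455
r_2 = 177.5537 / 384.5455 = 0.462

0.462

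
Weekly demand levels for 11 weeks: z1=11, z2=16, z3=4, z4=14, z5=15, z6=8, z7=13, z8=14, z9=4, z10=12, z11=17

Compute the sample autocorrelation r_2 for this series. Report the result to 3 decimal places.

Mean z̄ = (11 + 16 + 4 + 14 + 15 + 8 + 13 + 14 + 4 + 12 + 17)/11 = 11.6364
Numerator Σ_{t=1}^{9}(z_t−z̄)(z_{t+2}−z̄) = -73.6281
Denominator Σ(z_t−z̄)² = 202.5455
r_2 = -73.6281 / 202.5455 = -0.364

-0.364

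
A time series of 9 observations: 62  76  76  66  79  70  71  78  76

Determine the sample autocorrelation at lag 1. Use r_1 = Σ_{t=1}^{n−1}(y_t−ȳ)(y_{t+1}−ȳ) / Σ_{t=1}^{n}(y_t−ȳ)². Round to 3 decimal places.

-0.342

Mean ȳ = (62 + 76 + 76 + 66 + 79 + 70 + 71 + 78 + 76)/9 = 72.6667
Numerator Σ_{t=1}^{8}(y_t−ȳ)(y_{t+1}−ȳ) = -92.4444
Denominator Σ(y_t−ȳ)² = 270.0000
r_1 = -92.4444 / 270.0000 = -0.342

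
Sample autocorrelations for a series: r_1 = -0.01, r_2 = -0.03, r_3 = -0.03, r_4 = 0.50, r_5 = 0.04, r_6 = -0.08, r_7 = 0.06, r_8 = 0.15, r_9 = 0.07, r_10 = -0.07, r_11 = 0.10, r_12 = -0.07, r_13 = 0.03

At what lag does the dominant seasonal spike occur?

The largest autocorrelation is r_4 = 0.50, with a weaker echo at lag 8 (0.15); the remaining lags stay at or below 0.10.
The dominant spike at lag 4 indicates a seasonal period of 4.

4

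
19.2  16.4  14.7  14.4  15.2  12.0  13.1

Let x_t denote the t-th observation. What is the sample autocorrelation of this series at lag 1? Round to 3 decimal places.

Mean x̄ = (19.2 + 16.4 + 14.7 + 14.4 + 15.2 + 12.0 + 13.1)/7 = 15.0000
Deviations from mean: 4.2000, 1.4000, -0.3000, -0.6000, 0.2000, -3.0000, -1.9000
Numerator Σ_{t=1}^{6}(x_t−x̄)(x_{t+1}−x̄) = 10.6200
Denominator Σ(x_t−x̄)² = 32.7000
r_1 = 10.6200 / 32.7000 = 0.325

0.325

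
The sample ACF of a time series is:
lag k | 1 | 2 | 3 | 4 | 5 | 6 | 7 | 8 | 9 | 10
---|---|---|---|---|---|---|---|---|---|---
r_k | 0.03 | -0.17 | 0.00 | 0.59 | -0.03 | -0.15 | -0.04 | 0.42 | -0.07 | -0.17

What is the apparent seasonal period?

The largest autocorrelation is r_4 = 0.59, with a weaker echo at lag 8 (0.42); the remaining lags stay at or below 0.03.
The dominant spike at lag 4 indicates a seasonal period of 4.

4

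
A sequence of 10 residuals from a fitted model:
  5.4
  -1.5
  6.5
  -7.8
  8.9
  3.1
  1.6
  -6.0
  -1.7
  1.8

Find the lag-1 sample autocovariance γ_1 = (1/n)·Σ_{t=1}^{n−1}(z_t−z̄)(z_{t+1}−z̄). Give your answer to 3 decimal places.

-11.213

Mean z̄ = (5.4 − 1.5 + 6.5 − 7.8 + 8.9 + 3.1 + 1.6 − 6.0 − 1.7 + 1.8)/10 = 1.0300
Σ_{t=1}^{9}(z_t−z̄)(z_{t+1}−z̄) = -112.1339
γ_1 = -112.1339 / 10 = -11.213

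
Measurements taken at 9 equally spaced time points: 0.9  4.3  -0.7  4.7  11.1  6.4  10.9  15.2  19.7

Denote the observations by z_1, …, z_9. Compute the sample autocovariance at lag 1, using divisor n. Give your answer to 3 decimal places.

Mean z̄ = (0.9 + 4.3 − 0.7 + 4.7 + 11.1 + 6.4 + 10.9 + 15.2 + 19.7)/9 = 8.0556
Σ_{t=1}^{8}(z_t−z̄)(z_{t+1}−z̄) = 172.6847
γ_1 = 172.6847 / 9 = 19.187

19.187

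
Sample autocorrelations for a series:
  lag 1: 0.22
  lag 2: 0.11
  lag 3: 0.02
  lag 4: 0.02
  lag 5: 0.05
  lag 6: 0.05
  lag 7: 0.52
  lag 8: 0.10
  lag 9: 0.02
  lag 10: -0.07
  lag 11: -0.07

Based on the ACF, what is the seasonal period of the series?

The largest autocorrelation is r_7 = 0.52; the remaining lags stay at or below 0.22. The elevated value at lag 1 (0.22), dropping to 0.11 at lag 2, reflects decaying short-term dependence rather than seasonality.
The dominant spike at lag 7 indicates a seasonal period of 7.

7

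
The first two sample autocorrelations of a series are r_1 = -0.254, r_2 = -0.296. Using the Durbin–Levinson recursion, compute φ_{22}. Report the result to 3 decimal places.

φ_{22} = (r_2 − r_1²) / (1 − r_1²)
r_1² = (-0.254)² = 0.064516
Numerator = -0.296 − 0.0645 = -0.3605; denominator = 1 − 0.0645 = 0.9355
φ_{22} = -0.3605 / 0.9355 = -0.385

-0.385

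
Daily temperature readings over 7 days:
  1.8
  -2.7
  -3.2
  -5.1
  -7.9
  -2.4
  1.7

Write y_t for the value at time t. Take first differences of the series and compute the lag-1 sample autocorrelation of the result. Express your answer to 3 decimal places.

0.198

First differences Δy: -4.5, -0.5, -1.9, -2.8, 5.5, 4.1
Mean of differences = -0.0167
Numerator Σ(Δy_t−Δȳ)(Δy_{t+1}−Δȳ) = 15.6747
Denominator Σ(Δy_t−Δȳ)² = 79.0083
r_1(Δy) = 15.6747 / 79.0083 = 0.198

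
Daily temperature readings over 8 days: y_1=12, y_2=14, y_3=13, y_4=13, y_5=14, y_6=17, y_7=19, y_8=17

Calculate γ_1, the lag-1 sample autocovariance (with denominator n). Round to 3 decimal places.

Mean ȳ = (12 + 14 + 13 + 13 + 14 + 17 + 19 + 17)/8 = 14.8750
Σ_{t=1}^{7}(y_t−ȳ)(y_{t+1}−ȳ) = 24.9844
γ_1 = 24.9844 / 8 = 3.123

3.123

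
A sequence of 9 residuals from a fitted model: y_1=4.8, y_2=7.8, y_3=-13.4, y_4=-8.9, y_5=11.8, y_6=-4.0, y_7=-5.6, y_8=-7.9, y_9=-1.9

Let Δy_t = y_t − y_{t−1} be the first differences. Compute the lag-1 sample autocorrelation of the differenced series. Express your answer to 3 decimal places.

-0.328

First differences Δy: 3.0, -21.2, 4.5, 20.7, -15.8, -1.6, -2.3, 6.0
Mean of differences = -0.8375
Numerator Σ(Δy_t−Δȳ)(Δy_{t+1}−Δȳ) = -391.6002
Denominator Σ(Δy_t−Δȳ)² = 1195.0588
r_1(Δy) = -391.6002 / 1195.0588 = -0.328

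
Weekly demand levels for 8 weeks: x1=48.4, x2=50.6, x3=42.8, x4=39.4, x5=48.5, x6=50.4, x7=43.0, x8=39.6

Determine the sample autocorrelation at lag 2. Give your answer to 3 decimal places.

Mean x̄ = (48.4 + 50.6 + 42.8 + 39.4 + 48.5 + 50.4 + 43.0 + 39.6)/8 = 45.3375
Σ(x_t−x̄)(x_{t+2}−x̄) = (-7.7711) + (-31.2461) + (-8.0248) + (-30.0586) + (-7.3923) + (-29.0461) = -113.5391
Denominator Σ(x_t−x̄)² = 152.7788
r_2 = -113.5391 / 152.7788 = -0.743

-0.743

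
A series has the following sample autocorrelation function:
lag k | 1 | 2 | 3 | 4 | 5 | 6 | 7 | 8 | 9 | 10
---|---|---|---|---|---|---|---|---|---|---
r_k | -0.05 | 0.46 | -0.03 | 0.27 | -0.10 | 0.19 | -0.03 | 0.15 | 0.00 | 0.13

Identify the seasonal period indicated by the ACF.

The largest autocorrelation is r_2 = 0.46, with weaker echoes at lags 4 (0.27), 6 (0.19) and 8 (0.15); the remaining lags stay at or below 0.13.
The dominant spike at lag 2 indicates a seasonal period of 2.

2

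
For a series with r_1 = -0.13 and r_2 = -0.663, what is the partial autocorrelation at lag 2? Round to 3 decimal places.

φ_{22} = (r_2 − r_1²) / (1 − r_1²)
r_1² = (-0.13)² = 0.0169
Numerator = -0.663 − 0.0169 = -0.6799; denominator = 1 − 0.0169 = 0.9831
φ_{22} = -0.6799 / 0.9831 = -0.692

-0.692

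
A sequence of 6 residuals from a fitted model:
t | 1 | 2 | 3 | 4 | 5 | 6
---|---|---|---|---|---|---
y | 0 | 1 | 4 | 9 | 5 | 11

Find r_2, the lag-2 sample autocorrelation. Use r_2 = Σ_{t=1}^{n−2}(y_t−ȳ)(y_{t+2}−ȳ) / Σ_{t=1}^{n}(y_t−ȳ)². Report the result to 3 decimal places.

0.138

Mean ȳ = (0 + 1 + 4 + 9 + 5 + 11)/6 = 5.0000
Deviations from mean: -5.0000, -4.0000, -1.0000, 4.0000, 0.0000, 6.0000
Σ(y_t−ȳ)(y_{t+2}−ȳ) = (5.0000) + (-16.0000) + (0.0000) + (24.0000) = 13.0000
Denominator Σ(y_t−ȳ)² = 94.0000
r_2 = 13.0000 / 94.0000 = 0.138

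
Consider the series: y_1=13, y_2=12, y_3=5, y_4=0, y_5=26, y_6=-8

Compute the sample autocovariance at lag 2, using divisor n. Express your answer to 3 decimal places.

4.500

Mean ȳ = (13 + 12 + 5 + 0 + 26 − 8)/6 = 8.0000
Deviations: 5.0000, 4.0000, -3.0000, -8.0000, 18.0000, -16.0000
Σ_{t=1}^{4}(y_t−ȳ)(y_{t+2}−ȳ) = 27.0000
γ_2 = 27.0000 / 6 = 4.500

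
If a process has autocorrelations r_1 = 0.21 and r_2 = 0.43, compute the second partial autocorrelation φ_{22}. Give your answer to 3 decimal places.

0.404

φ_{22} = (r_2 − r_1²) / (1 − r_1²)
r_1² = (0.21)² = 0.0441
Numerator = 0.43 − 0.0441 = 0.3859; denominator = 1 − 0.0441 = 0.9559
φ_{22} = 0.3859 / 0.9559 = 0.404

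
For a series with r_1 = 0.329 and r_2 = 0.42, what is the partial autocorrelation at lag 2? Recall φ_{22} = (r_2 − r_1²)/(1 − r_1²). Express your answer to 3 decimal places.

φ_{22} = (r_2 − r_1²) / (1 − r_1²)
r_1² = (0.329)² = 0.108241
Numerator = 0.42 − 0.1082 = 0.3118; denominator = 1 − 0.1082 = 0.8918
φ_{22} = 0.3118 / 0.8918 = 0.350

0.350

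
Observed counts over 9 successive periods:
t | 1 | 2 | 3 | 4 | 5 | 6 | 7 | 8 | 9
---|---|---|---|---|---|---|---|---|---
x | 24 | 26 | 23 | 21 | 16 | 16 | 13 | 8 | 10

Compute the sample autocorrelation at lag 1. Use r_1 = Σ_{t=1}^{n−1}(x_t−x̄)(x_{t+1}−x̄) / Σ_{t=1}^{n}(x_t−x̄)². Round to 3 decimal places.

0.728

Mean x̄ = (24 + 26 + 23 + 21 + 16 + 16 + 13 + 8 + 10)/9 = 17.4444
Numerator Σ_{t=1}^{8}(x_t−x̄)(x_{t+1}−x̄) = 239.0247
Denominator Σ(x_t−x̄)² = 328.2222
r_1 = 239.0247 / 328.2222 = 0.728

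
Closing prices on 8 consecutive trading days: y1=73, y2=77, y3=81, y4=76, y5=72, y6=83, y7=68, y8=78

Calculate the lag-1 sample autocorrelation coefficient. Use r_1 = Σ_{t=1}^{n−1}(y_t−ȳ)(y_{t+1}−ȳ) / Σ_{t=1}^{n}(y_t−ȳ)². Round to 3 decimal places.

Mean ȳ = (73 + 77 + 81 + 76 + 72 + 83 + 68 + 78)/8 = 76.0000
Deviations from mean: -3.0000, 1.0000, 5.0000, 0.0000, -4.0000, 7.0000, -8.0000, 2.0000
Numerator Σ_{t=1}^{7}(y_t−ȳ)(y_{t+1}−ȳ) = -98.0000
Denominator Σ(y_t−ȳ)² = 168.0000
r_1 = -98.0000 / 168.0000 = -0.583

-0.583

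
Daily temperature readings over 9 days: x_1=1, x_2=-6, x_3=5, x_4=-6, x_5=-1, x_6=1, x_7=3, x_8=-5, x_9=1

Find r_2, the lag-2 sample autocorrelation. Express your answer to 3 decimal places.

0.196

Mean x̄ = (1 − 6 + 5 − 6 − 1 + 1 + 3 − 5 + 1)/9 = -0.7778
Σ(x_t−x̄)(x_{t+2}−x̄) = (10.2716) + (27.2716) + (-1.2840) + (-9.2840) + (-0.8395) + (-7.5062) + (6.7160) = 25.3457
Denominator Σ(x_t−x̄)² = 129.5556
r_2 = 25.3457 / 129.5556 = 0.196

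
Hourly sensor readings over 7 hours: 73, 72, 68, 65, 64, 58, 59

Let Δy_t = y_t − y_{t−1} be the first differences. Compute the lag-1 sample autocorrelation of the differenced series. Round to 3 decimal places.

First differences Δy: -1, -4, -3, -1, -6, 1
Mean of differences = -2.3333
Numerator Σ(Δy_t−Δȳ)(Δy_{t+1}−Δȳ) = -19.1111
Denominator Σ(Δy_t−Δȳ)² = 31.3333
r_1(Δy) = -19.1111 / 31.3333 = -0.610

-0.610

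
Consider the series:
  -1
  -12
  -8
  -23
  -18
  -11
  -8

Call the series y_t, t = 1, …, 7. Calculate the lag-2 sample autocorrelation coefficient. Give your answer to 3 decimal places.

-0.032

Mean ȳ = (-1 − 12 − 8 − 23 − 18 − 11 − 8)/7 = -11.5714
Numerator Σ_{t=1}^{5}(y_t−ȳ)(y_{t+2}−ȳ) = -9.7959
Denominator Σ(y_t−ȳ)² = 309.7143
r_2 = -9.7959 / 309.7143 = -0.032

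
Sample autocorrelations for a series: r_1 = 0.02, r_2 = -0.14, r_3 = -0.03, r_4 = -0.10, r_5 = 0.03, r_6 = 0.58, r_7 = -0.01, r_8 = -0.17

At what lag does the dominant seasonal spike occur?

6

The largest autocorrelation is r_6 = 0.58; the remaining lags stay at or below 0.03.
The dominant spike at lag 6 indicates a seasonal period of 6.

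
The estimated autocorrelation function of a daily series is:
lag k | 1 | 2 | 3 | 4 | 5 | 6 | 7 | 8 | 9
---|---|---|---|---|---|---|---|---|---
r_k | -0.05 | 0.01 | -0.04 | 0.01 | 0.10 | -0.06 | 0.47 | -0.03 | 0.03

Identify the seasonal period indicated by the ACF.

The largest autocorrelation is r_7 = 0.47; the remaining lags stay at or below 0.10.
The dominant spike at lag 7 indicates a seasonal period of 7.

7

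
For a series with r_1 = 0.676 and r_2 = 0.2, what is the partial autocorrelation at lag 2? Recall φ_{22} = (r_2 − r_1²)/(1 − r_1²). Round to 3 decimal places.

φ_{22} = (r_2 − r_1²) / (1 − r_1²)
r_1² = (0.676)² = 0.456976
Numerator = 0.2 − 0.4570 = -0.2570; denominator = 1 − 0.4570 = 0.5430
φ_{22} = -0.2570 / 0.5430 = -0.473

-0.473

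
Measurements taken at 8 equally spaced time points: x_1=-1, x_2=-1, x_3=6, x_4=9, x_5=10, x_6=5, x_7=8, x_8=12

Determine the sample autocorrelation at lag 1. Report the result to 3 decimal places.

0.409

Mean x̄ = (-1 − 1 + 6 + 9 + 10 + 5 + 8 + 12)/8 = 6.0000
Deviations from mean: -7.0000, -7.0000, 0.0000, 3.0000, 4.0000, -1.0000, 2.0000, 6.0000
Numerator Σ_{t=1}^{7}(x_t−x̄)(x_{t+1}−x̄) = 67.0000
Denominator Σ(x_t−x̄)² = 164.0000
r_1 = 67.0000 / 164.0000 = 0.409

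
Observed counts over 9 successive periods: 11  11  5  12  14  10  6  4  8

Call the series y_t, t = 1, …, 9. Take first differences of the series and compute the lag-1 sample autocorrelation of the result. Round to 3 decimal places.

-0.163

First differences Δy: 0, -6, 7, 2, -4, -4, -2, 4
Mean of differences = -0.3750
Numerator Σ(Δy_t−Δȳ)(Δy_{t+1}−Δȳ) = -22.7656
Denominator Σ(Δy_t−Δȳ)² = 139.8750
r_1(Δy) = -22.7656 / 139.8750 = -0.163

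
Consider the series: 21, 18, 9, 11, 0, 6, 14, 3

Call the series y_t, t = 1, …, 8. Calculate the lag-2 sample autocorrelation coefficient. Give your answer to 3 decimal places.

-0.015

Mean ȳ = (21 + 18 + 9 + 11 + 0 + 6 + 14 + 3)/8 = 10.2500
Deviations from mean: 10.7500, 7.7500, -1.2500, 0.7500, -10.2500, -4.2500, 3.7500, -7.2500
Numerator Σ_{t=1}^{6}(y_t−ȳ)(y_{t+2}−ȳ) = -5.6250
Denominator Σ(y_t−ȳ)² = 367.5000
r_2 = -5.6250 / 367.5000 = -0.015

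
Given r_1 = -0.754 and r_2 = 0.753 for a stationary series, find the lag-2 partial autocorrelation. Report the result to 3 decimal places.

0.428

φ_{22} = (r_2 − r_1²) / (1 − r_1²)
r_1² = (-0.754)² = 0.568516
Numerator = 0.753 − 0.5685 = 0.1845; denominator = 1 − 0.5685 = 0.4315
φ_{22} = 0.1845 / 0.4315 = 0.428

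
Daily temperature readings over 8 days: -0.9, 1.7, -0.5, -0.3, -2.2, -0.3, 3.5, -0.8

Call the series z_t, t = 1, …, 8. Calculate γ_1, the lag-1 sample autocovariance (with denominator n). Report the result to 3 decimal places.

Mean z̄ = (-0.9 + 1.7 − 0.5 − 0.3 − 2.2 − 0.3 + 3.5 − 0.8)/8 = 0.0250
Σ_{t=1}^{7}(z_t−z̄)(z_{t+1}−z̄) = -4.8081
γ_1 = -4.8081 / 8 = -0.601

-0.601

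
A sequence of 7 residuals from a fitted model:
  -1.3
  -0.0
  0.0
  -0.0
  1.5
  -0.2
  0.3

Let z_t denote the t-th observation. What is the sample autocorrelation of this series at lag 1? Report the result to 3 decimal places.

-0.103

Mean z̄ = (-1.3 − 0.0 + 0.0 − 0.0 + 1.5 − 0.2 + 0.3)/7 = 0.0429
Deviations from mean: -1.3429, -0.0429, -0.0429, -0.0429, 1.4571, -0.2429, 0.2571
Σ(z_t−z̄)(z_{t+1}−z̄) = (0.0576) + (0.0018) + (0.0018) + (-0.0624) + (-0.3539) + (-0.0624) = -0.4176
Denominator Σ(z_t−z̄)² = 4.0571
r_1 = -0.4176 / 4.0571 = -0.103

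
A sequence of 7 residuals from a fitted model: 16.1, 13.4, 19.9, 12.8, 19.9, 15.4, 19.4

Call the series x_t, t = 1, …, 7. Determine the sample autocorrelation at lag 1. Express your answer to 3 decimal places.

-0.737

Mean x̄ = (16.1 + 13.4 + 19.9 + 12.8 + 19.9 + 15.4 + 19.4)/7 = 16.7000
Deviations from mean: -0.6000, -3.3000, 3.2000, -3.9000, 3.2000, -1.3000, 2.7000
Numerator Σ_{t=1}^{6}(x_t−x̄)(x_{t+1}−x̄) = -41.2100
Denominator Σ(x_t−x̄)² = 55.9200
r_1 = -41.2100 / 55.9200 = -0.737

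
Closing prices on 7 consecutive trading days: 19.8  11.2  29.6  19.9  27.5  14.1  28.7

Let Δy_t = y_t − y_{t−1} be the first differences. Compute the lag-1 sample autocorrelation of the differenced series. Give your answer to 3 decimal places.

-0.757

First differences Δy: -8.6, 18.4, -9.7, 7.6, -13.4, 14.6
Mean of differences = 1.4833
Numerator Σ(Δy_t−Δȳ)(Δy_{t+1}−Δȳ) = -714.4219
Denominator Σ(Δy_t−Δȳ)² = 943.8883
r_1(Δy) = -714.4219 / 943.8883 = -0.757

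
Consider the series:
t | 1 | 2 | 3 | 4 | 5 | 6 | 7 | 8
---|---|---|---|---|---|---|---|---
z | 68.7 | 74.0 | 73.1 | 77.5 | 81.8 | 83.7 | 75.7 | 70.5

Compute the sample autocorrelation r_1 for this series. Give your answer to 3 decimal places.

Mean z̄ = (68.7 + 74.0 + 73.1 + 77.5 + 81.8 + 83.7 + 75.7 + 70.5)/8 = 75.6250
Σ(z_t−z̄)(z_{t+1}−z̄) = (11.2531) + (4.1031) + (-4.7344) + (11.5781) + (49.8631) + (0.6056) + (-0.3844) = 72.2844
Denominator Σ(z_t−z̄)² = 190.0950
r_1 = 72.2844 / 190.0950 = 0.380

0.380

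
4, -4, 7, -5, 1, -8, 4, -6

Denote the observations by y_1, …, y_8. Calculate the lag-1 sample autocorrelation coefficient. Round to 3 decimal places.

Mean ȳ = (4 − 4 + 7 − 5 + 1 − 8 + 4 − 6)/8 = -0.8750
Deviations from mean: 4.8750, -3.1250, 7.8750, -4.1250, 1.8750, -7.1250, 4.8750, -5.1250
Σ(y_t−ȳ)(y_{t+1}−ȳ) = (-15.2344) + (-24.6094) + (-32.4844) + (-7.7344) + (-13.3594) + (-34.7344) + (-24.9844) = -153.1406
Denominator Σ(y_t−ȳ)² = 216.8750
r_1 = -153.1406 / 216.8750 = -0.706

-0.706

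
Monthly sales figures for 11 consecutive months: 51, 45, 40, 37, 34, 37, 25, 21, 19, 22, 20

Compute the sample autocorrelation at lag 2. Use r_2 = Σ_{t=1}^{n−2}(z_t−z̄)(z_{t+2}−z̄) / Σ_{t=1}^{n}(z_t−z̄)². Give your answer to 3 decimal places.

0.443

Mean z̄ = (51 + 45 + 40 + 37 + 34 + 37 + 25 + 21 + 19 + 22 + 20)/11 = 31.9091
Numerator Σ_{t=1}^{9}(z_t−z̄)(z_{t+2}−z̄) = 544.9835
Denominator Σ(z_t−z̄)² = 1230.9091
r_2 = 544.9835 / 1230.9091 = 0.443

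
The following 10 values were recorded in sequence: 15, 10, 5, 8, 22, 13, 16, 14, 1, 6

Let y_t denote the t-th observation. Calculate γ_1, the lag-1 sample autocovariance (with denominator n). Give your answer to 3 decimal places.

Mean ȳ = (15 + 10 + 5 + 8 + 22 + 13 + 16 + 14 + 1 + 6)/10 = 11.0000
Σ_{t=1}^{9}(y_t−ȳ)(y_{t+1}−ȳ) = 54.0000
γ_1 = 54.0000 / 10 = 5.400

5.400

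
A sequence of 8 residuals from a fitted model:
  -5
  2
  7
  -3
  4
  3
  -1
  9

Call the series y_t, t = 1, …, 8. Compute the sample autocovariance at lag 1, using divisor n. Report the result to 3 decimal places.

-7.125

Mean ȳ = (-5 + 2 + 7 − 3 + 4 + 3 − 1 + 9)/8 = 2.0000
Deviations: -7.0000, 0.0000, 5.0000, -5.0000, 2.0000, 1.0000, -3.0000, 7.0000
Σ_{t=1}^{7}(y_t−ȳ)(y_{t+1}−ȳ) = -57.0000
γ_1 = -57.0000 / 8 = -7.125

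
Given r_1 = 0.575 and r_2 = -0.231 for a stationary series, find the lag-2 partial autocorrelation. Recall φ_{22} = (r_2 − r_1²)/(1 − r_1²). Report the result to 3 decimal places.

-0.839

φ_{22} = (r_2 − r_1²) / (1 − r_1²)
r_1² = (0.575)² = 0.330625
Numerator = -0.231 − 0.3306 = -0.5616; denominator = 1 − 0.3306 = 0.6694
φ_{22} = -0.5616 / 0.6694 = -0.839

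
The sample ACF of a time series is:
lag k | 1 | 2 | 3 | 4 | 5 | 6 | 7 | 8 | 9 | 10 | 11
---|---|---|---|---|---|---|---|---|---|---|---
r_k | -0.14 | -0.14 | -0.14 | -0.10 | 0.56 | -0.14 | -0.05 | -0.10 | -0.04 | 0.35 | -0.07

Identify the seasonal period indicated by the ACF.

5

The largest autocorrelation is r_5 = 0.56, with a weaker echo at lag 10 (0.35); the remaining lags stay at or below -0.04.
The dominant spike at lag 5 indicates a seasonal period of 5.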